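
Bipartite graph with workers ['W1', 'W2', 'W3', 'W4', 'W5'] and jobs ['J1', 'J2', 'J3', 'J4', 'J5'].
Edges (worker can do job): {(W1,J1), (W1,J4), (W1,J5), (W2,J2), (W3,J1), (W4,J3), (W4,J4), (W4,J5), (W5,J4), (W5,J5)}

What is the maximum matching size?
Maximum matching size = 5

Maximum matching: {(W1,J5), (W2,J2), (W3,J1), (W4,J3), (W5,J4)}
Size: 5

This assigns 5 workers to 5 distinct jobs.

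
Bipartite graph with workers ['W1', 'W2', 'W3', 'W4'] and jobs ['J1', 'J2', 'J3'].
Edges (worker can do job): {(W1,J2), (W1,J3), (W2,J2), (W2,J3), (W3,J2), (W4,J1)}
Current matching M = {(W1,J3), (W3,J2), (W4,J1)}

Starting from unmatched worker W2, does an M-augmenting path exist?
No augmenting path from W2

Alternating search from W2 reaches jobs: {J2, J3}.
Every reachable job is already matched in M, and following those matched edges back to workers exposes no further unvisited jobs.
No M-augmenting path from W2 exists.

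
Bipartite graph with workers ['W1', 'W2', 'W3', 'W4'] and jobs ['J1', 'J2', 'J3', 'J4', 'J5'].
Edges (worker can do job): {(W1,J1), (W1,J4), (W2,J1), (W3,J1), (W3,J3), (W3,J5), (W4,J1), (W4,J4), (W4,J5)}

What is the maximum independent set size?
Maximum independent set = 5

By König's theorem:
- Min vertex cover = Max matching = 4
- Max independent set = Total vertices - Min vertex cover
- Max independent set = 9 - 4 = 5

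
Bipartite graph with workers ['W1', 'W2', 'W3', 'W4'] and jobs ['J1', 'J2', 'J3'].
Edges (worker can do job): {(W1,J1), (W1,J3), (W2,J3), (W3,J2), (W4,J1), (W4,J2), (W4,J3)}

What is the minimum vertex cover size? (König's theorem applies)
Minimum vertex cover size = 3

By König's theorem: in bipartite graphs,
min vertex cover = max matching = 3

Maximum matching has size 3, so minimum vertex cover also has size 3.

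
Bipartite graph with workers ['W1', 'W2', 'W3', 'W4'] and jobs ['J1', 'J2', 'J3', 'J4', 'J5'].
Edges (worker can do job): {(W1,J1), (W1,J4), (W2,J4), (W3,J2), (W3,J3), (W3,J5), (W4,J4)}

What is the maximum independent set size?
Maximum independent set = 6

By König's theorem:
- Min vertex cover = Max matching = 3
- Max independent set = Total vertices - Min vertex cover
- Max independent set = 9 - 3 = 6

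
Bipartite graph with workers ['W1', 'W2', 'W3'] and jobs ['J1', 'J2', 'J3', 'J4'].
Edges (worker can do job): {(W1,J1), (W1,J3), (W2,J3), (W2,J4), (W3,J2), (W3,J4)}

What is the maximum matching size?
Maximum matching size = 3

Maximum matching: {(W1,J3), (W2,J4), (W3,J2)}
Size: 3

This assigns 3 workers to 3 distinct jobs.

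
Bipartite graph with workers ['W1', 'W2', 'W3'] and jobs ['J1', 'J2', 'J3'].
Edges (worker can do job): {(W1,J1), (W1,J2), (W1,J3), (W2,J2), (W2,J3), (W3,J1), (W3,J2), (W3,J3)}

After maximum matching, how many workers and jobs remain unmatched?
Unmatched: 0 workers, 0 jobs

Maximum matching size: 3
Workers: 3 total, 3 matched, 0 unmatched
Jobs: 3 total, 3 matched, 0 unmatched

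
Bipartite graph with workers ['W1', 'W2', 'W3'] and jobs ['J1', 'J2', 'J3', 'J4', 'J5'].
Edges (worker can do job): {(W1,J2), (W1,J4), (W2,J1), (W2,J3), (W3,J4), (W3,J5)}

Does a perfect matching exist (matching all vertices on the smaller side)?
Yes, perfect matching exists (size 3)

Perfect matching: {(W1,J2), (W2,J1), (W3,J5)}
All 3 vertices on the smaller side are matched.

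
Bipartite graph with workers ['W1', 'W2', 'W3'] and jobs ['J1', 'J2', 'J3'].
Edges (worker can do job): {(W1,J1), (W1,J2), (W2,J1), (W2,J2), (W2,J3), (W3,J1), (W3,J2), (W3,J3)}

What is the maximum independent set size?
Maximum independent set = 3

By König's theorem:
- Min vertex cover = Max matching = 3
- Max independent set = Total vertices - Min vertex cover
- Max independent set = 6 - 3 = 3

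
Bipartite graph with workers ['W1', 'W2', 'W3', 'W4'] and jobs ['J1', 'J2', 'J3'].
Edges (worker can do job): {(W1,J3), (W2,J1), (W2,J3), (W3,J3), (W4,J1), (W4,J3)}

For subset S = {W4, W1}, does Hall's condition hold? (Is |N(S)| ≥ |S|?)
Yes: |N(S)| = 2, |S| = 2

Subset S = {W4, W1}
Neighbors N(S) = {J1, J3}

|N(S)| = 2, |S| = 2
Hall's condition: |N(S)| ≥ |S| is satisfied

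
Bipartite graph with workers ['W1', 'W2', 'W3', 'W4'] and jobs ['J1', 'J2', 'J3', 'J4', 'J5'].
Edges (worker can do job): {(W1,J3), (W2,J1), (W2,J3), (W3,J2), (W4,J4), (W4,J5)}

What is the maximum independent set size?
Maximum independent set = 5

By König's theorem:
- Min vertex cover = Max matching = 4
- Max independent set = Total vertices - Min vertex cover
- Max independent set = 9 - 4 = 5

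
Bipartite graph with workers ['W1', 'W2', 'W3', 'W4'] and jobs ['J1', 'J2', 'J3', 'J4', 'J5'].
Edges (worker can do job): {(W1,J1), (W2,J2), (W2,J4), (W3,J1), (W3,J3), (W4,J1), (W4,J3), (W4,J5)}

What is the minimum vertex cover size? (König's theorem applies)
Minimum vertex cover size = 4

By König's theorem: in bipartite graphs,
min vertex cover = max matching = 4

Maximum matching has size 4, so minimum vertex cover also has size 4.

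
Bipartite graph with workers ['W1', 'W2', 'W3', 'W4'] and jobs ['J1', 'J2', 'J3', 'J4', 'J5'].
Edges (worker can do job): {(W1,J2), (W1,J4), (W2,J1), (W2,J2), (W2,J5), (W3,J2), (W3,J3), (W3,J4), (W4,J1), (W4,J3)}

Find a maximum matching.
Matching: {(W1,J4), (W2,J5), (W3,J2), (W4,J1)}

Maximum matching (size 4):
  W1 → J4
  W2 → J5
  W3 → J2
  W4 → J1

Each worker is assigned to at most one job, and each job to at most one worker.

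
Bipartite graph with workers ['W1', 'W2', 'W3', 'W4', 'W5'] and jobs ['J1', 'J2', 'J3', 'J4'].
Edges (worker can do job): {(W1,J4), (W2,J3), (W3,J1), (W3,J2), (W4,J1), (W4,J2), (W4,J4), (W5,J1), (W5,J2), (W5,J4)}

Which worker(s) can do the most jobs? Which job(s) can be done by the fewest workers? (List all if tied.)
Most versatile: W4, W5 (3 jobs); Least covered: J3 (1 workers)

Worker degrees (jobs they can do): W1:1, W2:1, W3:2, W4:3, W5:3
Job degrees (workers who can do it): J1:3, J2:3, J3:1, J4:3

Maximum worker degree is 3, achieved by: W4, W5
Minimum job degree is 1, achieved by: J3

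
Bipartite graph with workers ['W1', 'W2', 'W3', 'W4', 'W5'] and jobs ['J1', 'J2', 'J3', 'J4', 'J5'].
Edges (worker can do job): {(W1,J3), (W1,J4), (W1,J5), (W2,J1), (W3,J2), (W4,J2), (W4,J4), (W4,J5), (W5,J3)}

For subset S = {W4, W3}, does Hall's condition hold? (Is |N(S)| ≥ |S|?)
Yes: |N(S)| = 3, |S| = 2

Subset S = {W4, W3}
Neighbors N(S) = {J2, J4, J5}

|N(S)| = 3, |S| = 2
Hall's condition: |N(S)| ≥ |S| is satisfied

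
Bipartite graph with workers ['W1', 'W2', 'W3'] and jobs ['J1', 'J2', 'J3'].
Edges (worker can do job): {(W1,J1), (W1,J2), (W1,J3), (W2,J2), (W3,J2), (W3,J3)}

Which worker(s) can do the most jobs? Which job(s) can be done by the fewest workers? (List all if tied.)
Most versatile: W1 (3 jobs); Least covered: J1 (1 workers)

Worker degrees (jobs they can do): W1:3, W2:1, W3:2
Job degrees (workers who can do it): J1:1, J2:3, J3:2

Maximum worker degree is 3, achieved by: W1
Minimum job degree is 1, achieved by: J1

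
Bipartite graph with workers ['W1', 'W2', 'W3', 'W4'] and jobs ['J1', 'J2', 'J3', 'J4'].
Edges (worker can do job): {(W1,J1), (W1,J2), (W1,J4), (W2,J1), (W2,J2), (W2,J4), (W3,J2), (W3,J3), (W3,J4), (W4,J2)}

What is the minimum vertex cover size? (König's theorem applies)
Minimum vertex cover size = 4

By König's theorem: in bipartite graphs,
min vertex cover = max matching = 4

Maximum matching has size 4, so minimum vertex cover also has size 4.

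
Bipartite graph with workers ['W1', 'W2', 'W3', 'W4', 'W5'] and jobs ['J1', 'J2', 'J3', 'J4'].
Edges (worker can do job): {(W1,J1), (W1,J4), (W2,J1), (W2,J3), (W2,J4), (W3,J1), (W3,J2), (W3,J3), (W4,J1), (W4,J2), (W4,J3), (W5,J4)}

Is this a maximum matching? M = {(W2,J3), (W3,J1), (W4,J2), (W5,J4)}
Yes, size 4 is maximum

Proposed matching has size 4.
Maximum matching size for this graph: 4.

This is a maximum matching.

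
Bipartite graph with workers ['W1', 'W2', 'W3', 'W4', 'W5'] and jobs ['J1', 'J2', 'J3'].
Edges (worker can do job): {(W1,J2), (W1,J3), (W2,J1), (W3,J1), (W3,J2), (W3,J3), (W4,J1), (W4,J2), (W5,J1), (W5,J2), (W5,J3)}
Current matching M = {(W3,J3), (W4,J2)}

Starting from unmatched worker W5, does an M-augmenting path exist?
Yes: W5 → J1

An M-augmenting path alternates non-matching / matching edges, starting and ending at unmatched vertices.
Path: W5 → J1
(J1 is unmatched in M, so the path is augmenting.)
Flipping edges along this path would increase |M| from 2 to 3.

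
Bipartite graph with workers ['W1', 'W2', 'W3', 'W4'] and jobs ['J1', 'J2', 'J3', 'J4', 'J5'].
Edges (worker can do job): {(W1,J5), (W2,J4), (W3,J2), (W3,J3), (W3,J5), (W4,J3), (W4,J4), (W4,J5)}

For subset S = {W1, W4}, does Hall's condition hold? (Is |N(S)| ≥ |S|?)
Yes: |N(S)| = 3, |S| = 2

Subset S = {W1, W4}
Neighbors N(S) = {J3, J4, J5}

|N(S)| = 3, |S| = 2
Hall's condition: |N(S)| ≥ |S| is satisfied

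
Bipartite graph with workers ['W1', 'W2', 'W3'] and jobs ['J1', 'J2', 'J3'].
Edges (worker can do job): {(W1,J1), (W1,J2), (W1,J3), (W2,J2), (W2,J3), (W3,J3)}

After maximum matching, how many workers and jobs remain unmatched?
Unmatched: 0 workers, 0 jobs

Maximum matching size: 3
Workers: 3 total, 3 matched, 0 unmatched
Jobs: 3 total, 3 matched, 0 unmatched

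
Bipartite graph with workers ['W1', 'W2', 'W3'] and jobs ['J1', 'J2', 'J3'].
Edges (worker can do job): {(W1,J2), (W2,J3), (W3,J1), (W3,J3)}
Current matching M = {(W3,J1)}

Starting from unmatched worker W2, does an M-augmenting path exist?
Yes: W2 → J3

An M-augmenting path alternates non-matching / matching edges, starting and ending at unmatched vertices.
Path: W2 → J3
(J3 is unmatched in M, so the path is augmenting.)
Flipping edges along this path would increase |M| from 1 to 2.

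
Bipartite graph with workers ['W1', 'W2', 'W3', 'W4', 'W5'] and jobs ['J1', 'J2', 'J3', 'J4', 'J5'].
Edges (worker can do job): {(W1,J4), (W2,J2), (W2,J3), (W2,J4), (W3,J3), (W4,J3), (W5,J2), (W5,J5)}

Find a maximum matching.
Matching: {(W1,J4), (W2,J2), (W3,J3), (W5,J5)}

Maximum matching (size 4):
  W1 → J4
  W2 → J2
  W3 → J3
  W5 → J5

Each worker is assigned to at most one job, and each job to at most one worker.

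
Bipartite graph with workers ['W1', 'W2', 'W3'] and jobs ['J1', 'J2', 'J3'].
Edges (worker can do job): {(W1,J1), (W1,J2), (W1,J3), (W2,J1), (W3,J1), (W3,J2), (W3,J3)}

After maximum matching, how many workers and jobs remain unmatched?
Unmatched: 0 workers, 0 jobs

Maximum matching size: 3
Workers: 3 total, 3 matched, 0 unmatched
Jobs: 3 total, 3 matched, 0 unmatched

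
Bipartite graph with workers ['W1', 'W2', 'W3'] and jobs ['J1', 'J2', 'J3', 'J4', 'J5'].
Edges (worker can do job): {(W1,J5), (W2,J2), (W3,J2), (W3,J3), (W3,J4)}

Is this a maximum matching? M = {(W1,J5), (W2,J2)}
No, size 2 is not maximum

Proposed matching has size 2.
Maximum matching size for this graph: 3.

This is NOT maximum - can be improved to size 3.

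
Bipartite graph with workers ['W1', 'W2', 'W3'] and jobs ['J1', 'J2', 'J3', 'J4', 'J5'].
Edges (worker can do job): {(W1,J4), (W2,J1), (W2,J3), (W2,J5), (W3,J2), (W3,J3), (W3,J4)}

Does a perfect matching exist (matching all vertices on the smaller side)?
Yes, perfect matching exists (size 3)

Perfect matching: {(W1,J4), (W2,J5), (W3,J3)}
All 3 vertices on the smaller side are matched.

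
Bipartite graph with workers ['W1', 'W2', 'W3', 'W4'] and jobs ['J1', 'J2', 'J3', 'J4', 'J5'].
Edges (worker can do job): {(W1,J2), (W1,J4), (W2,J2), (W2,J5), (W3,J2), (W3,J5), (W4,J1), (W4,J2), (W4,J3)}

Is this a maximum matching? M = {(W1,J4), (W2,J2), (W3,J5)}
No, size 3 is not maximum

Proposed matching has size 3.
Maximum matching size for this graph: 4.

This is NOT maximum - can be improved to size 4.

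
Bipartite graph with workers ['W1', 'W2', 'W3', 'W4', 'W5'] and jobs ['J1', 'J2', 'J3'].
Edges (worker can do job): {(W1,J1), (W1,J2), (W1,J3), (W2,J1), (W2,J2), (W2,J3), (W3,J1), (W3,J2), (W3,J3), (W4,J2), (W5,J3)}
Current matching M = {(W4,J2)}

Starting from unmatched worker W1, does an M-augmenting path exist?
Yes: W1 → J3

An M-augmenting path alternates non-matching / matching edges, starting and ending at unmatched vertices.
Path: W1 → J3
(J3 is unmatched in M, so the path is augmenting.)
Flipping edges along this path would increase |M| from 1 to 2.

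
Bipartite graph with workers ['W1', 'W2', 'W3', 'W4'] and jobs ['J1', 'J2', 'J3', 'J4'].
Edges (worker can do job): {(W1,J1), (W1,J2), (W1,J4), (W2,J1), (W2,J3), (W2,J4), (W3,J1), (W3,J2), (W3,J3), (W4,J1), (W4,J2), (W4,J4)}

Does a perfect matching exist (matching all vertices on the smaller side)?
Yes, perfect matching exists (size 4)

Perfect matching: {(W1,J4), (W2,J1), (W3,J3), (W4,J2)}
All 4 vertices on the smaller side are matched.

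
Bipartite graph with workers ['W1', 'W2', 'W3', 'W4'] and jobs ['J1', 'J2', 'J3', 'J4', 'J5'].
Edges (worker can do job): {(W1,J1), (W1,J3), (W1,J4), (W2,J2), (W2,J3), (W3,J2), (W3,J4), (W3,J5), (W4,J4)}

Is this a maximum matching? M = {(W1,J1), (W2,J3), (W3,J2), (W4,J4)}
Yes, size 4 is maximum

Proposed matching has size 4.
Maximum matching size for this graph: 4.

This is a maximum matching.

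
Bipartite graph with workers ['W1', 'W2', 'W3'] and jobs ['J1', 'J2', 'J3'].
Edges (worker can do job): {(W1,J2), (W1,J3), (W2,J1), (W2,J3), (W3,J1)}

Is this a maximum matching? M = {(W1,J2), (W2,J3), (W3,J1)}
Yes, size 3 is maximum

Proposed matching has size 3.
Maximum matching size for this graph: 3.

This is a maximum matching.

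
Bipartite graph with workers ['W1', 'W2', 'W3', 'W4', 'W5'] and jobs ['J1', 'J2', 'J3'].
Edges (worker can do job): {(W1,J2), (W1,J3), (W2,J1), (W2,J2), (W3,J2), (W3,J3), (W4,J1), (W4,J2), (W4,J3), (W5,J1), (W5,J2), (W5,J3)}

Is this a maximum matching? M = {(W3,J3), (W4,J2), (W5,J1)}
Yes, size 3 is maximum

Proposed matching has size 3.
Maximum matching size for this graph: 3.

This is a maximum matching.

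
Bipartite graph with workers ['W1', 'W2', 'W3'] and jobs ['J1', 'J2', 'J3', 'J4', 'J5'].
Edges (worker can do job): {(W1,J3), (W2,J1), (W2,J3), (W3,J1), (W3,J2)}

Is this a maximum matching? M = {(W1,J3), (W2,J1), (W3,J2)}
Yes, size 3 is maximum

Proposed matching has size 3.
Maximum matching size for this graph: 3.

This is a maximum matching.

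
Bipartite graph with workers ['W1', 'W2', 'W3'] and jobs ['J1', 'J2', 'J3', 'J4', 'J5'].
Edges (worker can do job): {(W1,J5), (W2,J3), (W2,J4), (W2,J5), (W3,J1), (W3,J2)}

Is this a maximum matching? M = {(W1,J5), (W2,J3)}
No, size 2 is not maximum

Proposed matching has size 2.
Maximum matching size for this graph: 3.

This is NOT maximum - can be improved to size 3.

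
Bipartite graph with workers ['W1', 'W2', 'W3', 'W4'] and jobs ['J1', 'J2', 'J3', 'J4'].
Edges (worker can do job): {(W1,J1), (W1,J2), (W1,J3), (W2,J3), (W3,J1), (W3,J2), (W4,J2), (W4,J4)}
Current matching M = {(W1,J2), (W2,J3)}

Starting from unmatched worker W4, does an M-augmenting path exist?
Yes: W4 → J4

An M-augmenting path alternates non-matching / matching edges, starting and ending at unmatched vertices.
Path: W4 → J4
(J4 is unmatched in M, so the path is augmenting.)
Flipping edges along this path would increase |M| from 2 to 3.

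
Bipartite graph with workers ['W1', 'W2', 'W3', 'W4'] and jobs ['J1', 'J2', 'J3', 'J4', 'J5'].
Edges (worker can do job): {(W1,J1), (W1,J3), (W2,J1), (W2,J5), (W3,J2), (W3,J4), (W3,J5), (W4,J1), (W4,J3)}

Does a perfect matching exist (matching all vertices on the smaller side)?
Yes, perfect matching exists (size 4)

Perfect matching: {(W1,J1), (W2,J5), (W3,J2), (W4,J3)}
All 4 vertices on the smaller side are matched.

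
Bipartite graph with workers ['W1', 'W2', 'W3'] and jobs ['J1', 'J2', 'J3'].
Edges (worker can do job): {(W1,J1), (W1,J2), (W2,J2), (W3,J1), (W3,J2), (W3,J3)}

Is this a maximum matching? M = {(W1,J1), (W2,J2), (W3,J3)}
Yes, size 3 is maximum

Proposed matching has size 3.
Maximum matching size for this graph: 3.

This is a maximum matching.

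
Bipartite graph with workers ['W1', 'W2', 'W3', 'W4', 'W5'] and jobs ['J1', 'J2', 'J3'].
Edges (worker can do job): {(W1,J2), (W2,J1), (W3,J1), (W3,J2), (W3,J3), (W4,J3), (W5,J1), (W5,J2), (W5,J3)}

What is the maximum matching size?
Maximum matching size = 3

Maximum matching: {(W1,J2), (W3,J3), (W5,J1)}
Size: 3

This assigns 3 workers to 3 distinct jobs.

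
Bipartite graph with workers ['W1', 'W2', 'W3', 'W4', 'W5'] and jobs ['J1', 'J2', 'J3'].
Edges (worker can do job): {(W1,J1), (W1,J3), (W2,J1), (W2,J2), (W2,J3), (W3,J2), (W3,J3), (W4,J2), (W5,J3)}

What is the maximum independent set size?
Maximum independent set = 5

By König's theorem:
- Min vertex cover = Max matching = 3
- Max independent set = Total vertices - Min vertex cover
- Max independent set = 8 - 3 = 5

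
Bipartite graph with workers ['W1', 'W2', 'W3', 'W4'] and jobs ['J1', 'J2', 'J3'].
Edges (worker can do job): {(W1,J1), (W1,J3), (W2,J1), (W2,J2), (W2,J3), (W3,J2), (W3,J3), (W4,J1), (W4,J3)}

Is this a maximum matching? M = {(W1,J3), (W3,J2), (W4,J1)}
Yes, size 3 is maximum

Proposed matching has size 3.
Maximum matching size for this graph: 3.

This is a maximum matching.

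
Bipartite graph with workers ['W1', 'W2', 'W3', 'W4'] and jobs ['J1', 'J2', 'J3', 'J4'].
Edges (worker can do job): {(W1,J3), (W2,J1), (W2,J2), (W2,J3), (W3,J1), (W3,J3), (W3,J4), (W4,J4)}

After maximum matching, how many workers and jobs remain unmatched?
Unmatched: 0 workers, 0 jobs

Maximum matching size: 4
Workers: 4 total, 4 matched, 0 unmatched
Jobs: 4 total, 4 matched, 0 unmatched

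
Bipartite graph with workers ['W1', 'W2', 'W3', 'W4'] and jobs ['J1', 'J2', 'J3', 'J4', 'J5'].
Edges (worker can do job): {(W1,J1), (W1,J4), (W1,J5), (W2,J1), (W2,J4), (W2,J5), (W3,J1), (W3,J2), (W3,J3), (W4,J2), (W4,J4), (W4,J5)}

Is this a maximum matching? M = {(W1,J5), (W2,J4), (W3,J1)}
No, size 3 is not maximum

Proposed matching has size 3.
Maximum matching size for this graph: 4.

This is NOT maximum - can be improved to size 4.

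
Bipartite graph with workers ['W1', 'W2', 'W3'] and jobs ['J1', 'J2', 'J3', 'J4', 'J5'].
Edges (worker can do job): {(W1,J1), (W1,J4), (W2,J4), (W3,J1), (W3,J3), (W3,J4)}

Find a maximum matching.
Matching: {(W1,J1), (W2,J4), (W3,J3)}

Maximum matching (size 3):
  W1 → J1
  W2 → J4
  W3 → J3

Each worker is assigned to at most one job, and each job to at most one worker.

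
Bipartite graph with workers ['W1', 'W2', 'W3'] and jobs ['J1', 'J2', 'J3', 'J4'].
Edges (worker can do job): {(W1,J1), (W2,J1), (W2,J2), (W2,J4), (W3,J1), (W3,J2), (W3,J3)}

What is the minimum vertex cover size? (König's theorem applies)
Minimum vertex cover size = 3

By König's theorem: in bipartite graphs,
min vertex cover = max matching = 3

Maximum matching has size 3, so minimum vertex cover also has size 3.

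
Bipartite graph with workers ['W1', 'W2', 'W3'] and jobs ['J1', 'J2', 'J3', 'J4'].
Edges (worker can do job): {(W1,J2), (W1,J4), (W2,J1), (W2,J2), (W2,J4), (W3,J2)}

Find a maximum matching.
Matching: {(W1,J4), (W2,J1), (W3,J2)}

Maximum matching (size 3):
  W1 → J4
  W2 → J1
  W3 → J2

Each worker is assigned to at most one job, and each job to at most one worker.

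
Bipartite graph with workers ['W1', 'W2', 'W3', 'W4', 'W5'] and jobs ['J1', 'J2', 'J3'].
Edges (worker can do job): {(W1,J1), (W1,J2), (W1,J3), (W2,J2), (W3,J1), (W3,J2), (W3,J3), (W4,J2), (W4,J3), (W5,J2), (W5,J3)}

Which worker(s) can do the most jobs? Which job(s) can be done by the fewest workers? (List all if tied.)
Most versatile: W1, W3 (3 jobs); Least covered: J1 (2 workers)

Worker degrees (jobs they can do): W1:3, W2:1, W3:3, W4:2, W5:2
Job degrees (workers who can do it): J1:2, J2:5, J3:4

Maximum worker degree is 3, achieved by: W1, W3
Minimum job degree is 2, achieved by: J1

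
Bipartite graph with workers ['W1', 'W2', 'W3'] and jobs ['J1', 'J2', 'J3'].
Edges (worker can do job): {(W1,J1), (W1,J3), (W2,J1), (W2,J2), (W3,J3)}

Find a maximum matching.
Matching: {(W1,J1), (W2,J2), (W3,J3)}

Maximum matching (size 3):
  W1 → J1
  W2 → J2
  W3 → J3

Each worker is assigned to at most one job, and each job to at most one worker.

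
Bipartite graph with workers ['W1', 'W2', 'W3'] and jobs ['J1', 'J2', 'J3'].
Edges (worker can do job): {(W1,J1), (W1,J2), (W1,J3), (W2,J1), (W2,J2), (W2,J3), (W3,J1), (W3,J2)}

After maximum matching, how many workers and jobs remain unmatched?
Unmatched: 0 workers, 0 jobs

Maximum matching size: 3
Workers: 3 total, 3 matched, 0 unmatched
Jobs: 3 total, 3 matched, 0 unmatched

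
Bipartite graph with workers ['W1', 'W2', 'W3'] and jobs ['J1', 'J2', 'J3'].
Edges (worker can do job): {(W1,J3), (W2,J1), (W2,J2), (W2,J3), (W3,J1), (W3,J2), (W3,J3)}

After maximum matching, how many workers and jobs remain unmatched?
Unmatched: 0 workers, 0 jobs

Maximum matching size: 3
Workers: 3 total, 3 matched, 0 unmatched
Jobs: 3 total, 3 matched, 0 unmatched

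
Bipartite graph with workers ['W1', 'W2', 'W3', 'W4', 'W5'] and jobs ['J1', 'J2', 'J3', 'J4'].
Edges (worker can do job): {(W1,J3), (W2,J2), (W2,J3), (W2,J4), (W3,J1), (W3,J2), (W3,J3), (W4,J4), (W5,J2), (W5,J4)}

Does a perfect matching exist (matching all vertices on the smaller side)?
Yes, perfect matching exists (size 4)

Perfect matching: {(W1,J3), (W2,J2), (W3,J1), (W5,J4)}
All 4 vertices on the smaller side are matched.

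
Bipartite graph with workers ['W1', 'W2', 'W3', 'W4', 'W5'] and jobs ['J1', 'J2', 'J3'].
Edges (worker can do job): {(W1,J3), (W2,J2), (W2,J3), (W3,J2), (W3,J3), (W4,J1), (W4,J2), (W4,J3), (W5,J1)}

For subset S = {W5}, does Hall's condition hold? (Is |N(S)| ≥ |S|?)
Yes: |N(S)| = 1, |S| = 1

Subset S = {W5}
Neighbors N(S) = {J1}

|N(S)| = 1, |S| = 1
Hall's condition: |N(S)| ≥ |S| is satisfied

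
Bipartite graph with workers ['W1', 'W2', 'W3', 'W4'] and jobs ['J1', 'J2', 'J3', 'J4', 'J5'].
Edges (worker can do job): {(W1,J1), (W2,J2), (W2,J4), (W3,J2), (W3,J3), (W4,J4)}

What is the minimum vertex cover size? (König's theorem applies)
Minimum vertex cover size = 4

By König's theorem: in bipartite graphs,
min vertex cover = max matching = 4

Maximum matching has size 4, so minimum vertex cover also has size 4.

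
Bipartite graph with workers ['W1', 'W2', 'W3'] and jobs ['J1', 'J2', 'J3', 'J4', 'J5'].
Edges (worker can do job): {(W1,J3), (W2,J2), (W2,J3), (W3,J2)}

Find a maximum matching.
Matching: {(W1,J3), (W3,J2)}

Maximum matching (size 2):
  W1 → J3
  W3 → J2

Each worker is assigned to at most one job, and each job to at most one worker.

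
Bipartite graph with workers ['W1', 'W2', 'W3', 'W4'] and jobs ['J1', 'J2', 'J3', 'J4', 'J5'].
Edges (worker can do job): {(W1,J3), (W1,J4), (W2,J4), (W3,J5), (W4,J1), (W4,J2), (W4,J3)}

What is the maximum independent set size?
Maximum independent set = 5

By König's theorem:
- Min vertex cover = Max matching = 4
- Max independent set = Total vertices - Min vertex cover
- Max independent set = 9 - 4 = 5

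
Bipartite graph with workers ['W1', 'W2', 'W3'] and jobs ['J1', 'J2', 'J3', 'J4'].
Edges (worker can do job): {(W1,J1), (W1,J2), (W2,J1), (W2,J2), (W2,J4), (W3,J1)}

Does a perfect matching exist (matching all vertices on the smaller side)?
Yes, perfect matching exists (size 3)

Perfect matching: {(W1,J2), (W2,J4), (W3,J1)}
All 3 vertices on the smaller side are matched.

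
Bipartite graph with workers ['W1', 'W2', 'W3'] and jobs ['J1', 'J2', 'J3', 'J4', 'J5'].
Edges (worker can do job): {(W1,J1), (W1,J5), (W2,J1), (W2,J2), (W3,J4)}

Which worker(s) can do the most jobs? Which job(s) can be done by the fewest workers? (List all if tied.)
Most versatile: W1, W2 (2 jobs); Least covered: J3 (0 workers)

Worker degrees (jobs they can do): W1:2, W2:2, W3:1
Job degrees (workers who can do it): J1:2, J2:1, J3:0, J4:1, J5:1

Maximum worker degree is 2, achieved by: W1, W2
Minimum job degree is 0, achieved by: J3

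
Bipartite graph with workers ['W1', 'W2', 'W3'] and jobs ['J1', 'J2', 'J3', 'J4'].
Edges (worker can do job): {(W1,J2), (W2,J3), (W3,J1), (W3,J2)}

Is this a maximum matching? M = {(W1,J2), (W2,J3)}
No, size 2 is not maximum

Proposed matching has size 2.
Maximum matching size for this graph: 3.

This is NOT maximum - can be improved to size 3.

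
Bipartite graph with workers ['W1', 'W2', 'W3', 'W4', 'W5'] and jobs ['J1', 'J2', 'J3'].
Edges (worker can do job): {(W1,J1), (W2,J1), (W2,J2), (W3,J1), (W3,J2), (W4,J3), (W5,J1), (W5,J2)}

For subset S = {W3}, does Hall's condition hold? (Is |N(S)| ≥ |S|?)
Yes: |N(S)| = 2, |S| = 1

Subset S = {W3}
Neighbors N(S) = {J1, J2}

|N(S)| = 2, |S| = 1
Hall's condition: |N(S)| ≥ |S| is satisfied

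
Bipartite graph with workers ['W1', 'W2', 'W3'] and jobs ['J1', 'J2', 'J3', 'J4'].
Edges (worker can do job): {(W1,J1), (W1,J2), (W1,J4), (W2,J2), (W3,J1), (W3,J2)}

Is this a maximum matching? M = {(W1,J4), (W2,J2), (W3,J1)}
Yes, size 3 is maximum

Proposed matching has size 3.
Maximum matching size for this graph: 3.

This is a maximum matching.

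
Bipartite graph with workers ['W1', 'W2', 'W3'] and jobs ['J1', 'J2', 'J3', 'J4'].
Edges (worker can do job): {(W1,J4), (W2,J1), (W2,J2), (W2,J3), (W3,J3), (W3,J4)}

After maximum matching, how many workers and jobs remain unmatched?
Unmatched: 0 workers, 1 jobs

Maximum matching size: 3
Workers: 3 total, 3 matched, 0 unmatched
Jobs: 4 total, 3 matched, 1 unmatched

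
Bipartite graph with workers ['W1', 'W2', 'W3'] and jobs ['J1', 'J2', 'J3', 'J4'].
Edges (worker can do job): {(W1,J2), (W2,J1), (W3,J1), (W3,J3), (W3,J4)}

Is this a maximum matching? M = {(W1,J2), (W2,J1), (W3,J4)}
Yes, size 3 is maximum

Proposed matching has size 3.
Maximum matching size for this graph: 3.

This is a maximum matching.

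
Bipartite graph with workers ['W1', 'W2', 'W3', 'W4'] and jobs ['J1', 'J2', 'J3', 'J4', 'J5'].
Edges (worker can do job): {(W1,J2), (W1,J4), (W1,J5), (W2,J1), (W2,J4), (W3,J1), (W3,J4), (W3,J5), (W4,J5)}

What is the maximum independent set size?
Maximum independent set = 5

By König's theorem:
- Min vertex cover = Max matching = 4
- Max independent set = Total vertices - Min vertex cover
- Max independent set = 9 - 4 = 5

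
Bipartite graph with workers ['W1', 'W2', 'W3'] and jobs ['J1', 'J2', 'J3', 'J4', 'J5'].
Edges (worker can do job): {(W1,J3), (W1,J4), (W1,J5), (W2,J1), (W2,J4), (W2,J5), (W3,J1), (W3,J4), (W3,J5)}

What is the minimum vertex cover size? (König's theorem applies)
Minimum vertex cover size = 3

By König's theorem: in bipartite graphs,
min vertex cover = max matching = 3

Maximum matching has size 3, so minimum vertex cover also has size 3.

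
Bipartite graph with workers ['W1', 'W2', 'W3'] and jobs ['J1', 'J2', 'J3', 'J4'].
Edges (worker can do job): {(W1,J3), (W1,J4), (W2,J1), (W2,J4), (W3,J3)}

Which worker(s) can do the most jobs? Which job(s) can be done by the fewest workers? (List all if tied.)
Most versatile: W1, W2 (2 jobs); Least covered: J2 (0 workers)

Worker degrees (jobs they can do): W1:2, W2:2, W3:1
Job degrees (workers who can do it): J1:1, J2:0, J3:2, J4:2

Maximum worker degree is 2, achieved by: W1, W2
Minimum job degree is 0, achieved by: J2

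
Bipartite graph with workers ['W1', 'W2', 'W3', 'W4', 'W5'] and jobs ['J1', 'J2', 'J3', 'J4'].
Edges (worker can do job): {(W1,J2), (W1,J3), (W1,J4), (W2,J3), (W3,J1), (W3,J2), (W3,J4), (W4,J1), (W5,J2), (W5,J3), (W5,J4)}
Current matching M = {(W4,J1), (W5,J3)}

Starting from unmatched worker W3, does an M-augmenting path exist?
Yes: W3 → J4

An M-augmenting path alternates non-matching / matching edges, starting and ending at unmatched vertices.
Path: W3 → J4
(J4 is unmatched in M, so the path is augmenting.)
Flipping edges along this path would increase |M| from 2 to 3.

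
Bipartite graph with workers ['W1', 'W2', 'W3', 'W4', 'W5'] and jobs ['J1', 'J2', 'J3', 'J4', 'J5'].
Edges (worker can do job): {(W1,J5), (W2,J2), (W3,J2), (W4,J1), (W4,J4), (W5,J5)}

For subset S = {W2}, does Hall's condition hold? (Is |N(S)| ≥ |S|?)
Yes: |N(S)| = 1, |S| = 1

Subset S = {W2}
Neighbors N(S) = {J2}

|N(S)| = 1, |S| = 1
Hall's condition: |N(S)| ≥ |S| is satisfied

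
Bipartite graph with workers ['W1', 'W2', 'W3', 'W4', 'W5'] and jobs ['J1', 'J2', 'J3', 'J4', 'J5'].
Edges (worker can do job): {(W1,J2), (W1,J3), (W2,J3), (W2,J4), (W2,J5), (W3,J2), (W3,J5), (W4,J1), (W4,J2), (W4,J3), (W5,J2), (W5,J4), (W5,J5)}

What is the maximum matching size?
Maximum matching size = 5

Maximum matching: {(W1,J2), (W2,J3), (W3,J5), (W4,J1), (W5,J4)}
Size: 5

This assigns 5 workers to 5 distinct jobs.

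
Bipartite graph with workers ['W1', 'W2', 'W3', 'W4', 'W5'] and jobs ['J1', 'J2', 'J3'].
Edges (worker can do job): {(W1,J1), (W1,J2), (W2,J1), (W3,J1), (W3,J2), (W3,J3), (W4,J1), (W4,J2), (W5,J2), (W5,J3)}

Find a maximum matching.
Matching: {(W3,J3), (W4,J1), (W5,J2)}

Maximum matching (size 3):
  W3 → J3
  W4 → J1
  W5 → J2

Each worker is assigned to at most one job, and each job to at most one worker.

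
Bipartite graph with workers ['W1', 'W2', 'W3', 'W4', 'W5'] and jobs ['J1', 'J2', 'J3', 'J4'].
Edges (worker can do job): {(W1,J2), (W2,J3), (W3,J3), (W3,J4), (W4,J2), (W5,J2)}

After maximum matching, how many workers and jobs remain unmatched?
Unmatched: 2 workers, 1 jobs

Maximum matching size: 3
Workers: 5 total, 3 matched, 2 unmatched
Jobs: 4 total, 3 matched, 1 unmatched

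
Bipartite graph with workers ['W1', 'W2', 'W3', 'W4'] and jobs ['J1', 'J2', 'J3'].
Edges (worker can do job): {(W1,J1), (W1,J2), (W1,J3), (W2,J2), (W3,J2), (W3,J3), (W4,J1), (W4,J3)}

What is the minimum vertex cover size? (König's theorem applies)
Minimum vertex cover size = 3

By König's theorem: in bipartite graphs,
min vertex cover = max matching = 3

Maximum matching has size 3, so minimum vertex cover also has size 3.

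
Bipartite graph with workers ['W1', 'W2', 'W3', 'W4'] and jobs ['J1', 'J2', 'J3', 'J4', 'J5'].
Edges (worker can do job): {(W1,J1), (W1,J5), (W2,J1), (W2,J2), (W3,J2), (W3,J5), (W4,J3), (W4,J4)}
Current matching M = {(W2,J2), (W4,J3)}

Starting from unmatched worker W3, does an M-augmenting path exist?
Yes: W3 → J5

An M-augmenting path alternates non-matching / matching edges, starting and ending at unmatched vertices.
Path: W3 → J5
(J5 is unmatched in M, so the path is augmenting.)
Flipping edges along this path would increase |M| from 2 to 3.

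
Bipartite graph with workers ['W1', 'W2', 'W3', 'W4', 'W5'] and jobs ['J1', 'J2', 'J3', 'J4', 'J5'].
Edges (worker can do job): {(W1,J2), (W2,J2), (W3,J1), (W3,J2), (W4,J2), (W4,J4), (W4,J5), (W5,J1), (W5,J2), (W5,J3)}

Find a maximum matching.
Matching: {(W1,J2), (W3,J1), (W4,J4), (W5,J3)}

Maximum matching (size 4):
  W1 → J2
  W3 → J1
  W4 → J4
  W5 → J3

Each worker is assigned to at most one job, and each job to at most one worker.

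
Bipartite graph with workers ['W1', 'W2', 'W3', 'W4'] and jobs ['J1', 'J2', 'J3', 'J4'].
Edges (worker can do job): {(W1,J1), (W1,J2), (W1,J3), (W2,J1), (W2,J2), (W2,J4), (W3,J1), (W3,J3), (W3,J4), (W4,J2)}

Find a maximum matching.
Matching: {(W1,J1), (W2,J4), (W3,J3), (W4,J2)}

Maximum matching (size 4):
  W1 → J1
  W2 → J4
  W3 → J3
  W4 → J2

Each worker is assigned to at most one job, and each job to at most one worker.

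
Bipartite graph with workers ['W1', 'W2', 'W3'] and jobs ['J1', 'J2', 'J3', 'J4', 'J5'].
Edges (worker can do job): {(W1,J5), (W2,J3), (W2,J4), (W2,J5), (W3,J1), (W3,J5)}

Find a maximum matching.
Matching: {(W1,J5), (W2,J4), (W3,J1)}

Maximum matching (size 3):
  W1 → J5
  W2 → J4
  W3 → J1

Each worker is assigned to at most one job, and each job to at most one worker.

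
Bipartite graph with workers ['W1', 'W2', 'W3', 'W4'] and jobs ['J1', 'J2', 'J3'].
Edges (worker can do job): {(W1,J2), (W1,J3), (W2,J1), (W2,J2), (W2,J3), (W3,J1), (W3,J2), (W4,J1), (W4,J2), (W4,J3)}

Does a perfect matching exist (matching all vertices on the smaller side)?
Yes, perfect matching exists (size 3)

Perfect matching: {(W1,J2), (W3,J1), (W4,J3)}
All 3 vertices on the smaller side are matched.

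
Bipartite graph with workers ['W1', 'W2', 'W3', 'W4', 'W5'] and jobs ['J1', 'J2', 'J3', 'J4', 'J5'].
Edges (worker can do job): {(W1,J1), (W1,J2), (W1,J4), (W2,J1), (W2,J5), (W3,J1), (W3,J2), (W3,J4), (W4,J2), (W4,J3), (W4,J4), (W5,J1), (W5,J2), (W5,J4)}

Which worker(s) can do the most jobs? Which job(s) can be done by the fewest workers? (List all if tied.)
Most versatile: W1, W3, W4, W5 (3 jobs); Least covered: J3, J5 (1 workers)

Worker degrees (jobs they can do): W1:3, W2:2, W3:3, W4:3, W5:3
Job degrees (workers who can do it): J1:4, J2:4, J3:1, J4:4, J5:1

Maximum worker degree is 3, achieved by: W1, W3, W4, W5
Minimum job degree is 1, achieved by: J3, J5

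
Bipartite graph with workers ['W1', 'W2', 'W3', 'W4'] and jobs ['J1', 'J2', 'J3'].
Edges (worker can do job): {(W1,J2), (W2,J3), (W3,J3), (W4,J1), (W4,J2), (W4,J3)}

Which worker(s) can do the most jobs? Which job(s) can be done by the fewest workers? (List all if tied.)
Most versatile: W4 (3 jobs); Least covered: J1 (1 workers)

Worker degrees (jobs they can do): W1:1, W2:1, W3:1, W4:3
Job degrees (workers who can do it): J1:1, J2:2, J3:3

Maximum worker degree is 3, achieved by: W4
Minimum job degree is 1, achieved by: J1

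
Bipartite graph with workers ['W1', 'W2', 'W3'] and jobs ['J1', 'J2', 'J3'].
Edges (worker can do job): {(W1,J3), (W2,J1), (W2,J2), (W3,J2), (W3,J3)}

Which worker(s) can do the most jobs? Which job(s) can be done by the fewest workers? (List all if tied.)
Most versatile: W2, W3 (2 jobs); Least covered: J1 (1 workers)

Worker degrees (jobs they can do): W1:1, W2:2, W3:2
Job degrees (workers who can do it): J1:1, J2:2, J3:2

Maximum worker degree is 2, achieved by: W2, W3
Minimum job degree is 1, achieved by: J1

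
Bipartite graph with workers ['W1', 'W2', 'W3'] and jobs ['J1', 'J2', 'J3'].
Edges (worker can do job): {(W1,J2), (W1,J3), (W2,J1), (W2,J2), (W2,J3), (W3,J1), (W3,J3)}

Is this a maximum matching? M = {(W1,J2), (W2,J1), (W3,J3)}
Yes, size 3 is maximum

Proposed matching has size 3.
Maximum matching size for this graph: 3.

This is a maximum matching.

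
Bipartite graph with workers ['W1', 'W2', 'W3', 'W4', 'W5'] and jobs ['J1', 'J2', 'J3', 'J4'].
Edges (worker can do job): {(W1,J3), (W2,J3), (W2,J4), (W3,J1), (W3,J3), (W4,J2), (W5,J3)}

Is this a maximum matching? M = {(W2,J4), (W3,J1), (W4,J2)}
No, size 3 is not maximum

Proposed matching has size 3.
Maximum matching size for this graph: 4.

This is NOT maximum - can be improved to size 4.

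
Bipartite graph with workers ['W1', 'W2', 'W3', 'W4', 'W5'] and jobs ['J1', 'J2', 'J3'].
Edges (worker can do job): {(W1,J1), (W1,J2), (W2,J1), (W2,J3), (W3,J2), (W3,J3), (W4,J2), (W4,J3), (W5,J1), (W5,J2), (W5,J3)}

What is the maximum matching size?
Maximum matching size = 3

Maximum matching: {(W1,J1), (W3,J3), (W5,J2)}
Size: 3

This assigns 3 workers to 3 distinct jobs.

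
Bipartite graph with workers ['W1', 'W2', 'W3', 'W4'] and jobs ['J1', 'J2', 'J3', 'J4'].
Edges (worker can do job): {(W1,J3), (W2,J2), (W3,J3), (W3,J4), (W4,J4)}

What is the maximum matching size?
Maximum matching size = 3

Maximum matching: {(W2,J2), (W3,J3), (W4,J4)}
Size: 3

This assigns 3 workers to 3 distinct jobs.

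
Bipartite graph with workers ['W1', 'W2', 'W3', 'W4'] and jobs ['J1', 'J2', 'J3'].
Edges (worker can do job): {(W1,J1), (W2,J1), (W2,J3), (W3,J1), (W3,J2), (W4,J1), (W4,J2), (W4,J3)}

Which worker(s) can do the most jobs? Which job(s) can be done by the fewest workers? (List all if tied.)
Most versatile: W4 (3 jobs); Least covered: J2, J3 (2 workers)

Worker degrees (jobs they can do): W1:1, W2:2, W3:2, W4:3
Job degrees (workers who can do it): J1:4, J2:2, J3:2

Maximum worker degree is 3, achieved by: W4
Minimum job degree is 2, achieved by: J2, J3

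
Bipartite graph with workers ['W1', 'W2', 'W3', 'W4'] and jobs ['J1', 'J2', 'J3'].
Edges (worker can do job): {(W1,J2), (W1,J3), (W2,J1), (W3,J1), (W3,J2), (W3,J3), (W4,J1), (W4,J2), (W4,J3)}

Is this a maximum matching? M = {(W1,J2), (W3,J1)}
No, size 2 is not maximum

Proposed matching has size 2.
Maximum matching size for this graph: 3.

This is NOT maximum - can be improved to size 3.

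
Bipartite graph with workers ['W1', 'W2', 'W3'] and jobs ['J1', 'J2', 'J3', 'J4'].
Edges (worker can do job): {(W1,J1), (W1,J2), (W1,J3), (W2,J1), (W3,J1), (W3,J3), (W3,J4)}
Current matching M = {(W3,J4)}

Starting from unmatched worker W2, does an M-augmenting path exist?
Yes: W2 → J1

An M-augmenting path alternates non-matching / matching edges, starting and ending at unmatched vertices.
Path: W2 → J1
(J1 is unmatched in M, so the path is augmenting.)
Flipping edges along this path would increase |M| from 1 to 2.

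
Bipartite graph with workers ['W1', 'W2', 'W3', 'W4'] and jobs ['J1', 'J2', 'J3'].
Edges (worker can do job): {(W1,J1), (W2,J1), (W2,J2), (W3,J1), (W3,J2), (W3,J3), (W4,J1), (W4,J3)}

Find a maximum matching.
Matching: {(W1,J1), (W3,J2), (W4,J3)}

Maximum matching (size 3):
  W1 → J1
  W3 → J2
  W4 → J3

Each worker is assigned to at most one job, and each job to at most one worker.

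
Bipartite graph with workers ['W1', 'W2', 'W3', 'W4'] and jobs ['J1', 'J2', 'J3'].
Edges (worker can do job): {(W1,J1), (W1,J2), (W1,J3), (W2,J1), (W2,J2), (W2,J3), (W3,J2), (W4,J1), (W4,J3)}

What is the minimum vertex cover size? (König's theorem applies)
Minimum vertex cover size = 3

By König's theorem: in bipartite graphs,
min vertex cover = max matching = 3

Maximum matching has size 3, so minimum vertex cover also has size 3.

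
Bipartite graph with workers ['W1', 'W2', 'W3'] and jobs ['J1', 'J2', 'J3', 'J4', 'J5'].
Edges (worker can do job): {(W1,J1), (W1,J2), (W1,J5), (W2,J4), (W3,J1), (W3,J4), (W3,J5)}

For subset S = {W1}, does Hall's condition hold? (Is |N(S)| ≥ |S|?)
Yes: |N(S)| = 3, |S| = 1

Subset S = {W1}
Neighbors N(S) = {J1, J2, J5}

|N(S)| = 3, |S| = 1
Hall's condition: |N(S)| ≥ |S| is satisfied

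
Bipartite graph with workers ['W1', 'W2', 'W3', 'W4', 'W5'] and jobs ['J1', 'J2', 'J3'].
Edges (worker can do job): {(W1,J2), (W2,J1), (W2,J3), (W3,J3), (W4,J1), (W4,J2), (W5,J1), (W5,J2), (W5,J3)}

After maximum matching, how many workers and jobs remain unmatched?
Unmatched: 2 workers, 0 jobs

Maximum matching size: 3
Workers: 5 total, 3 matched, 2 unmatched
Jobs: 3 total, 3 matched, 0 unmatched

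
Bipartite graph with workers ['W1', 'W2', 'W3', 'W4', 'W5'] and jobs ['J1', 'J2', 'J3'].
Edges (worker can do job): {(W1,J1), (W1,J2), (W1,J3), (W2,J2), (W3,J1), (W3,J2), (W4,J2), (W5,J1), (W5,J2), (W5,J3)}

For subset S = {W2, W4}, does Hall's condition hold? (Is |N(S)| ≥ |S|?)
No: |N(S)| = 1, |S| = 2

Subset S = {W2, W4}
Neighbors N(S) = {J2}

|N(S)| = 1, |S| = 2
Hall's condition: |N(S)| ≥ |S| is NOT satisfied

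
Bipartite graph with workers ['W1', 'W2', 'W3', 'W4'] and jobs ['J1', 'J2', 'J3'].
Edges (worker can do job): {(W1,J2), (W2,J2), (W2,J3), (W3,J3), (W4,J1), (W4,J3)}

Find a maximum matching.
Matching: {(W1,J2), (W3,J3), (W4,J1)}

Maximum matching (size 3):
  W1 → J2
  W3 → J3
  W4 → J1

Each worker is assigned to at most one job, and each job to at most one worker.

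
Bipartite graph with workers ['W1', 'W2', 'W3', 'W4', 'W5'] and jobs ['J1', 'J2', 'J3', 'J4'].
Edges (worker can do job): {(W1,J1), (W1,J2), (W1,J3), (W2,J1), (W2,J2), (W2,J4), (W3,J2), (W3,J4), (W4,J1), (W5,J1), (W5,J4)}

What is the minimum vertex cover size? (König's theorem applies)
Minimum vertex cover size = 4

By König's theorem: in bipartite graphs,
min vertex cover = max matching = 4

Maximum matching has size 4, so minimum vertex cover also has size 4.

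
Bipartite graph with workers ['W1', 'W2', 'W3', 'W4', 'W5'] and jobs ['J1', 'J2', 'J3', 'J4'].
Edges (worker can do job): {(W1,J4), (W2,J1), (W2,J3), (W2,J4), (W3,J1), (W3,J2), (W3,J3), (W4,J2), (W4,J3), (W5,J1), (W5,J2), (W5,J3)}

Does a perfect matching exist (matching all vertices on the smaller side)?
Yes, perfect matching exists (size 4)

Perfect matching: {(W1,J4), (W2,J1), (W3,J3), (W5,J2)}
All 4 vertices on the smaller side are matched.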